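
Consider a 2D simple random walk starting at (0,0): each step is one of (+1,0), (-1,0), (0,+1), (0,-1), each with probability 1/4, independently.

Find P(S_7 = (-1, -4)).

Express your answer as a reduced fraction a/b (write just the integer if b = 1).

Let h be the number of horizontal steps (so 7-h are vertical). To end at (-1,-4) need (h-1)/2 right-steps and ((7-h)-4)/2 up-steps.
Sum over h with 1 ≤ h ≤ 3, h ≡ 1 (mod 2), 7-h ≡ 0 (mod 2):
h=1: C(7,1)·C(1,0)·C(6,1) = 7·1·6 = 42
h=3: C(7,3)·C(3,1)·C(4,0) = 35·3·1 = 105
Total favorable: 147
Total paths: 4^7 = 16384
P = 147/16384 = 147/16384

Answer: 147/16384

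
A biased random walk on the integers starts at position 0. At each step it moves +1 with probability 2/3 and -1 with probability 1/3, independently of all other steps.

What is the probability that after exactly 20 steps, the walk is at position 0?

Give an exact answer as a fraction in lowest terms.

To reach position 0 after 20 steps: need 10 steps of +1 and 10 steps of -1.
Number of such sequences: C(20,10) = 184756
Each has probability (2/3)^10 · (1/3)^10 = 1024/3486784401
P = 184756 · 1024/3486784401 = 189190144/3486784401

Answer: 189190144/3486784401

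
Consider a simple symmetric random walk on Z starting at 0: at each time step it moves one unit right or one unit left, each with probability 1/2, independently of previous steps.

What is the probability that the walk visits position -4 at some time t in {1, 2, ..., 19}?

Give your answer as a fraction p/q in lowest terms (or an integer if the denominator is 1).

Answer: 11773/32768

Derivation:
Count via complement. Let g(t,s) = #length-t paths at position s with S_1..S_t all ≠ -4.
g(t,s) = g(t-1,s-1) + g(t-1,s+1) for s ≠ -4; g(t,-4) = 0.
t=0: g(0,0)=1
t=1: g(1,-1)=1 g(1,1)=1
t=2: g(2,-2)=1 g(2,0)=2 g(2,2)=1
t=3: g(3,-3)=1 g(3,-1)=3 g(3,1)=3 g(3,3)=1
t=4: g(4,-2)=4 g(4,0)=6 g(4,2)=4 g(4,4)=1
t=5: g(5,-3)=4 g(5,-1)=10 g(5,1)=10 g(5,3)=5 g(5,5)=1
t=6: g(6,-2)=14 g(6,0)=20 g(6,2)=15 g(6,4)=6 g(6,6)=1
t=7: g(7,-3)=14 g(7,-1)=34 g(7,1)=35 g(7,3)=21 g(7,5)=7 g(7,7)=1
t=8: g(8,-2)=48 g(8,0)=69 g(8,2)=56 g(8,4)=28 g(8,6)=8 g(8,8)=1
t=9: g(9,-3)=48 g(9,-1)=117 g(9,1)=125 g(9,3)=84 g(9,5)=36 g(9,7)=9 g(9,9)=1
t=10: g(10,-2)=165 g(10,0)=242 g(10,2)=209 g(10,4)=120 g(10,6)=45 g(10,8)=10 g(10,10)=1
t=11: g(11,-3)=165 g(11,-1)=407 g(11,1)=451 g(11,3)=329 g(11,5)=165 g(11,7)=55 g(11,9)=11 g(11,11)=1
t=12: g(12,-2)=572 g(12,0)=858 g(12,2)=780 g(12,4)=494 g(12,6)=220 g(12,8)=66 g(12,10)=12 g(12,12)=1
t=13: g(13,-3)=572 g(13,-1)=1430 g(13,1)=1638 g(13,3)=1274 g(13,5)=714 g(13,7)=286 g(13,9)=78 g(13,11)=13 g(13,13)=1
t=14: g(14,-2)=2002 g(14,0)=3068 g(14,2)=2912 g(14,4)=1988 g(14,6)=1000 g(14,8)=364 g(14,10)=91 g(14,12)=14 g(14,14)=1
t=15: g(15,-3)=2002 g(15,-1)=5070 g(15,1)=5980 g(15,3)=4900 g(15,5)=2988 g(15,7)=1364 g(15,9)=455 g(15,11)=105 g(15,13)=15 g(15,15)=1
t=16: g(16,-2)=7072 g(16,0)=11050 g(16,2)=10880 g(16,4)=7888 g(16,6)=4352 g(16,8)=1819 g(16,10)=560 g(16,12)=120 g(16,14)=16 g(16,16)=1
t=17: g(17,-3)=7072 g(17,-1)=18122 g(17,1)=21930 g(17,3)=18768 g(17,5)=12240 g(17,7)=6171 g(17,9)=2379 g(17,11)=680 g(17,13)=136 g(17,15)=17 g(17,17)=1
t=18: g(18,-2)=25194 g(18,0)=40052 g(18,2)=40698 g(18,4)=31008 g(18,6)=18411 g(18,8)=8550 g(18,10)=3059 g(18,12)=816 g(18,14)=153 g(18,16)=18 g(18,18)=1
t=19: g(19,-3)=25194 g(19,-1)=65246 g(19,1)=80750 g(19,3)=71706 g(19,5)=49419 g(19,7)=26961 g(19,9)=11609 g(19,11)=3875 g(19,13)=969 g(19,15)=171 g(19,17)=19 g(19,19)=1
Paths never hitting -4: Σ_s g(19,s) = 335920
Paths hitting -4: 2^19 - 335920 = 188368
P = 188368/524288 = 11773/32768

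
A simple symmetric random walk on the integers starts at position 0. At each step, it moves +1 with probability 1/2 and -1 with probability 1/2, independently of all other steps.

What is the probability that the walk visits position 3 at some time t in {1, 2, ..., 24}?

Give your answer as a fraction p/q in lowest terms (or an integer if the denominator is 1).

Count via complement. Let g(t,s) = #length-t paths at position s with S_1..S_t all ≠ 3.
g(t,s) = g(t-1,s-1) + g(t-1,s+1) for s ≠ 3; g(t,3) = 0.
t=0: g(0,0)=1
t=1: g(1,-1)=1 g(1,1)=1
t=2: g(2,-2)=1 g(2,0)=2 g(2,2)=1
t=3: g(3,-3)=1 g(3,-1)=3 g(3,1)=3
t=4: g(4,-4)=1 g(4,-2)=4 g(4,0)=6 g(4,2)=3
t=5: g(5,-5)=1 g(5,-3)=5 g(5,-1)=10 g(5,1)=9
t=6: g(6,-6)=1 g(6,-4)=6 g(6,-2)=15 g(6,0)=19 g(6,2)=9
t=7: g(7,-7)=1 g(7,-5)=7 g(7,-3)=21 g(7,-1)=34 g(7,1)=28
t=8: g(8,-8)=1 g(8,-6)=8 g(8,-4)=28 g(8,-2)=55 g(8,0)=62 g(8,2)=28
t=9: g(9,-9)=1 g(9,-7)=9 g(9,-5)=36 g(9,-3)=83 g(9,-1)=117 g(9,1)=90
t=10: g(10,-10)=1 g(10,-8)=10 g(10,-6)=45 g(10,-4)=119 g(10,-2)=200 g(10,0)=207 g(10,2)=90
t=11: g(11,-11)=1 g(11,-9)=11 g(11,-7)=55 g(11,-5)=164 g(11,-3)=319 g(11,-1)=407 g(11,1)=297
t=12: g(12,-12)=1 g(12,-10)=12 g(12,-8)=66 g(12,-6)=219 g(12,-4)=483 g(12,-2)=726 g(12,0)=704 g(12,2)=297
t=13: g(13,-13)=1 g(13,-11)=13 g(13,-9)=78 g(13,-7)=285 g(13,-5)=702 g(13,-3)=1209 g(13,-1)=1430 g(13,1)=1001
t=14: g(14,-14)=1 g(14,-12)=14 g(14,-10)=91 g(14,-8)=363 g(14,-6)=987 g(14,-4)=1911 g(14,-2)=2639 g(14,0)=2431 g(14,2)=1001
t=15: g(15,-15)=1 g(15,-13)=15 g(15,-11)=105 g(15,-9)=454 g(15,-7)=1350 g(15,-5)=2898 g(15,-3)=4550 g(15,-1)=5070 g(15,1)=3432
t=16: g(16,-16)=1 g(16,-14)=16 g(16,-12)=120 g(16,-10)=559 g(16,-8)=1804 g(16,-6)=4248 g(16,-4)=7448 g(16,-2)=9620 g(16,0)=8502 g(16,2)=3432
t=17: g(17,-17)=1 g(17,-15)=17 g(17,-13)=136 g(17,-11)=679 g(17,-9)=2363 g(17,-7)=6052 g(17,-5)=11696 g(17,-3)=17068 g(17,-1)=18122 g(17,1)=11934
t=18: g(18,-18)=1 g(18,-16)=18 g(18,-14)=153 g(18,-12)=815 g(18,-10)=3042 g(18,-8)=8415 g(18,-6)=17748 g(18,-4)=28764 g(18,-2)=35190 g(18,0)=30056 g(18,2)=11934
t=19: g(19,-19)=1 g(19,-17)=19 g(19,-15)=171 g(19,-13)=968 g(19,-11)=3857 g(19,-9)=11457 g(19,-7)=26163 g(19,-5)=46512 g(19,-3)=63954 g(19,-1)=65246 g(19,1)=41990
t=20: g(20,-20)=1 g(20,-18)=20 g(20,-16)=190 g(20,-14)=1139 g(20,-12)=4825 g(20,-10)=15314 g(20,-8)=37620 g(20,-6)=72675 g(20,-4)=110466 g(20,-2)=129200 g(20,0)=107236 g(20,2)=41990
t=21: g(21,-21)=1 g(21,-19)=21 g(21,-17)=210 g(21,-15)=1329 g(21,-13)=5964 g(21,-11)=20139 g(21,-9)=52934 g(21,-7)=110295 g(21,-5)=183141 g(21,-3)=239666 g(21,-1)=236436 g(21,1)=149226
t=22: g(22,-22)=1 g(22,-20)=22 g(22,-18)=231 g(22,-16)=1539 g(22,-14)=7293 g(22,-12)=26103 g(22,-10)=73073 g(22,-8)=163229 g(22,-6)=293436 g(22,-4)=422807 g(22,-2)=476102 g(22,0)=385662 g(22,2)=149226
t=23: g(23,-23)=1 g(23,-21)=23 g(23,-19)=253 g(23,-17)=1770 g(23,-15)=8832 g(23,-13)=33396 g(23,-11)=99176 g(23,-9)=236302 g(23,-7)=456665 g(23,-5)=716243 g(23,-3)=898909 g(23,-1)=861764 g(23,1)=534888
t=24: g(24,-24)=1 g(24,-22)=24 g(24,-20)=276 g(24,-18)=2023 g(24,-16)=10602 g(24,-14)=42228 g(24,-12)=132572 g(24,-10)=335478 g(24,-8)=692967 g(24,-6)=1172908 g(24,-4)=1615152 g(24,-2)=1760673 g(24,0)=1396652 g(24,2)=534888
Paths never hitting 3: Σ_s g(24,s) = 7696444
Paths hitting 3: 2^24 - 7696444 = 9080772
P = 9080772/16777216 = 2270193/4194304

Answer: 2270193/4194304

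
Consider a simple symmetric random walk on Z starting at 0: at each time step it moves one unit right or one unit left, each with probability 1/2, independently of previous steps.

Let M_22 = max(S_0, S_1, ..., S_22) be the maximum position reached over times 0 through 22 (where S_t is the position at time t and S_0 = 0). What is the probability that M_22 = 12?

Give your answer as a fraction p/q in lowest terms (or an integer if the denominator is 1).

Let M_22 = max(S_0,...,S_22). Use the reflection principle: for j ≥ 1, #{paths with M_22 ≥ j} = #{S_22 ≥ j} + #{S_22 ≥ j+1}.
By reflection, #{M_22 ≥ 12} = #{S_22 ≥ 12} + #{S_22 ≥ 13} = 35443 + 9109 = 44552.
#{M_22 ≥ 13} = #{S_22 ≥ 13} + #{S_22 ≥ 14} = 9109 + 9109 = 18218.
#{M_22 = 12} = 44552 - 18218 = 26334.
P(M_22 = 12) = 26334/4194304 = 13167/2097152

Answer: 13167/2097152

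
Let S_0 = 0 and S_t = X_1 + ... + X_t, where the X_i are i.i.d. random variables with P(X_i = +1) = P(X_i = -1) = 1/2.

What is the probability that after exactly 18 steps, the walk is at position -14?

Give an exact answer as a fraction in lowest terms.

Answer: 153/262144

Derivation:
To reach position -14 after 18 steps: need 2 steps of +1 and 16 of -1.
Favorable paths: C(18,2) = 153
Total paths: 2^18 = 262144
P = 153/262144 = 153/262144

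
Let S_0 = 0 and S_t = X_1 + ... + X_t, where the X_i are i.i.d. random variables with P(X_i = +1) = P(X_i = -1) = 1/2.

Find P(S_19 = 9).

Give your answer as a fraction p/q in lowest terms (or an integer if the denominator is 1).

Answer: 2907/131072

Derivation:
To reach position 9 after 19 steps: need 14 steps of +1 and 5 of -1.
Favorable paths: C(19,14) = 11628
Total paths: 2^19 = 524288
P = 11628/524288 = 2907/131072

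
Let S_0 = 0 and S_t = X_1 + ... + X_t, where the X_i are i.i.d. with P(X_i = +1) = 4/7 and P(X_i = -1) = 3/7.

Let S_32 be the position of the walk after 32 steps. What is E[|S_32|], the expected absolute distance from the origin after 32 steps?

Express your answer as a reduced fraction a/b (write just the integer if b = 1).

Answer: 6483202349809757521613465888/1104427674243920646305299201

Derivation:
S_32 takes values m ≡ 0 (mod 2) with |m| ≤ 32; P(S_32=m) = C(32,(32+m)/2) · (4/7)^((32+m)/2) · (3/7)^((32-m)/2).
Distribution: P(S=-32)=1853020188851841/1104427674243920646305299201, P(S=-30)=79062194724345216/1104427674243920646305299201, P(S=-28)=1633952024303134464/1104427674243920646305299201, P(S=-26)=21786026990708459520/1104427674243920646305299201, P(S=-24)=210598260910181775360/1104427674243920646305299201, P(S=-22)=224638144970860560384/157775382034845806615042743, P(S=-20)=1347828869825163362304/157775382034845806615042743, P(S=-18)=46724734153938996559872/1104427674243920646305299201, P(S=-16)=194686392308079152332800/1104427674243920646305299201, P(S=-14)=692218283762059208294400/1104427674243920646305299201, P(S=-12)=2122802736870314905436160/1104427674243920646305299201, P(S=-10)=5660807298320839747829760/1104427674243920646305299201, P(S=-8)=1886935766106946582609920/157775382034845806615042743, P(S=-6)=3870637468937326323302400/157775382034845806615042743, P(S=-4)=49028074606539466761830400/1104427674243920646305299201, P(S=-2)=78444919370463146818928640/1104427674243920646305299201, P(S=0)=111130302441489457993482240/1104427674243920646305299201, P(S=2)=139457634436378927678095360/1104427674243920646305299201, P(S=4)=154952927151532141864550400/1104427674243920646305299201, P(S=6)=21747779249337844472217600/157775382034845806615042743, P(S=8)=18848075349426131875921920/157775382034845806615042743, P(S=10)=100523068530272703338250240/1104427674243920646305299201, P(S=12)=67015379020181802225500160/1104427674243920646305299201, P(S=14)=38849495084163363608985600/1104427674243920646305299201, P(S=16)=19424747542081681804492800/1104427674243920646305299201, P(S=18)=8287892284621517569916928/1104427674243920646305299201, P(S=20)=425020117160077824098304/157775382034845806615042743, P(S=22)=125931886565948984918016/157775382034845806615042743, P(S=24)=209886477609914974863360/1104427674243920646305299201, P(S=26)=38599811974237236756480/1104427674243920646305299201, P(S=28)=5146641596564964900864/1104427674243920646305299201, P(S=30)=442721857769029238784/1104427674243920646305299201, P(S=32)=18446744073709551616/1104427674243920646305299201
E[|S_32|] = Σ_m |m|·P(S_32=m) = 6483202349809757521613465888/1104427674243920646305299201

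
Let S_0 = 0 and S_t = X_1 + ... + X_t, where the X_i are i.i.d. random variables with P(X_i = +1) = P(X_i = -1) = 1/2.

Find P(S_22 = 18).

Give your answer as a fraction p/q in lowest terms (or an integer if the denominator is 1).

Answer: 231/4194304

Derivation:
To reach position 18 after 22 steps: need 20 steps of +1 and 2 of -1.
Favorable paths: C(22,20) = 231
Total paths: 2^22 = 4194304
P = 231/4194304 = 231/4194304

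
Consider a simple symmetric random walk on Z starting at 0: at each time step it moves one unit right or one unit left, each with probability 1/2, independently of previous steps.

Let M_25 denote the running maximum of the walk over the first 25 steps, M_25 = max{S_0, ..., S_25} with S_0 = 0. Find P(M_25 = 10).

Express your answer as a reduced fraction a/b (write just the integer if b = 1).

Let M_25 = max(S_0,...,S_25). Use the reflection principle: for j ≥ 1, #{paths with M_25 ≥ j} = #{S_25 ≥ j} + #{S_25 ≥ j+1}.
By reflection, #{M_25 ≥ 10} = #{S_25 ≥ 10} + #{S_25 ≥ 11} = 726206 + 726206 = 1452412.
#{M_25 ≥ 11} = #{S_25 ≥ 11} + #{S_25 ≥ 12} = 726206 + 245506 = 971712.
#{M_25 = 10} = 1452412 - 971712 = 480700.
P(M_25 = 10) = 480700/33554432 = 120175/8388608

Answer: 120175/8388608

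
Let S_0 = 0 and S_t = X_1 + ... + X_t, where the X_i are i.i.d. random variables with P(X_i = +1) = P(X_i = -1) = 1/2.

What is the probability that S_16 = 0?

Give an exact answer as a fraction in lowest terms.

Answer: 6435/32768

Derivation:
To return to 0 after 16 steps: need exactly 8 steps of +1 and 8 of -1.
Favorable paths: C(16,8) = 12870
Total paths: 2^16 = 65536
P = 12870/65536 = 6435/32768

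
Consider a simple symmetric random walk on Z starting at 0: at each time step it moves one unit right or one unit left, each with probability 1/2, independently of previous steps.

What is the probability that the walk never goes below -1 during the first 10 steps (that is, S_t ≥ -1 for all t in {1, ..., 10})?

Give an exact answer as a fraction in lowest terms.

Answer: 231/512

Derivation:
Let f(t,s) = #length-t paths at position s with S_1..S_t all ≥ -1.
f(t,s) = f(t-1,s-1) + f(t-1,s+1) for s ≥ -1; f(t,s) = 0 for s < -1.
t=0: f(0,0)=1
t=1: f(1,-1)=1 f(1,1)=1
t=2: f(2,0)=2 f(2,2)=1
t=3: f(3,-1)=2 f(3,1)=3 f(3,3)=1
t=4: f(4,0)=5 f(4,2)=4 f(4,4)=1
t=5: f(5,-1)=5 f(5,1)=9 f(5,3)=5 f(5,5)=1
t=6: f(6,0)=14 f(6,2)=14 f(6,4)=6 f(6,6)=1
t=7: f(7,-1)=14 f(7,1)=28 f(7,3)=20 f(7,5)=7 f(7,7)=1
t=8: f(8,0)=42 f(8,2)=48 f(8,4)=27 f(8,6)=8 f(8,8)=1
t=9: f(9,-1)=42 f(9,1)=90 f(9,3)=75 f(9,5)=35 f(9,7)=9 f(9,9)=1
t=10: f(10,0)=132 f(10,2)=165 f(10,4)=110 f(10,6)=44 f(10,8)=10 f(10,10)=1
Σ_s f(10,s) = 462
P = 462/1024 = 231/512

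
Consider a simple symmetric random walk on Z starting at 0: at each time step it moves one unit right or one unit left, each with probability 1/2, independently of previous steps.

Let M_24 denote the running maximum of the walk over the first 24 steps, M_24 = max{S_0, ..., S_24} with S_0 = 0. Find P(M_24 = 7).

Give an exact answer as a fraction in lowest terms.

Let M_24 = max(S_0,...,S_24). Use the reflection principle: for j ≥ 1, #{paths with M_24 ≥ j} = #{S_24 ≥ j} + #{S_24 ≥ j+1}.
By reflection, #{M_24 ≥ 7} = #{S_24 ≥ 7} + #{S_24 ≥ 8} = 1271626 + 1271626 = 2543252.
#{M_24 ≥ 8} = #{S_24 ≥ 8} + #{S_24 ≥ 9} = 1271626 + 536155 = 1807781.
#{M_24 = 7} = 2543252 - 1807781 = 735471.
P(M_24 = 7) = 735471/16777216 = 735471/16777216

Answer: 735471/16777216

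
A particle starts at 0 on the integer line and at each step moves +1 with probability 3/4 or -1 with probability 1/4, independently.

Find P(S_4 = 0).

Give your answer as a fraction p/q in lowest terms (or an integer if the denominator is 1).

Answer: 27/128

Derivation:
To reach position 0 after 4 steps: need 2 steps of +1 and 2 steps of -1.
Number of such sequences: C(4,2) = 6
Each has probability (3/4)^2 · (1/4)^2 = 9/256
P = 6 · 9/256 = 27/128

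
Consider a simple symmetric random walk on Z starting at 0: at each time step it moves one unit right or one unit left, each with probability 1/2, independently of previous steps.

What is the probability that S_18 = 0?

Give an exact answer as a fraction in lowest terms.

To return to 0 after 18 steps: need exactly 9 steps of +1 and 9 of -1.
Favorable paths: C(18,9) = 48620
Total paths: 2^18 = 262144
P = 48620/262144 = 12155/65536

Answer: 12155/65536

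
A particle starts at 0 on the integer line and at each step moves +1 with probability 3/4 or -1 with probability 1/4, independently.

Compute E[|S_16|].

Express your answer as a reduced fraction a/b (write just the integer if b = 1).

Answer: 1078810739/134217728

Derivation:
S_16 takes values m ≡ 0 (mod 2) with |m| ≤ 16; P(S_16=m) = C(16,(16+m)/2) · (3/4)^((16+m)/2) · (1/4)^((16-m)/2).
Distribution: P(S=-16)=1/4294967296, P(S=-14)=3/268435456, P(S=-12)=135/536870912, P(S=-10)=945/268435456, P(S=-8)=36855/1073741824, P(S=-6)=66339/268435456, P(S=-4)=729729/536870912, P(S=-2)=1563705/268435456, P(S=0)=42220035/2147483648, P(S=2)=14073345/268435456, P(S=4)=59108049/536870912, P(S=6)=48361131/268435456, P(S=8)=241805655/1073741824, P(S=10)=55801305/268435456, P(S=12)=71744535/536870912, P(S=14)=14348907/268435456, P(S=16)=43046721/4294967296
E[|S_16|] = Σ_m |m|·P(S_16=m) = 1078810739/134217728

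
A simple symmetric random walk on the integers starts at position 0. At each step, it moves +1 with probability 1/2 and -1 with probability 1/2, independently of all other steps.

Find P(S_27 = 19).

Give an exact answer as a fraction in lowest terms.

Answer: 8775/67108864

Derivation:
To reach position 19 after 27 steps: need 23 steps of +1 and 4 of -1.
Favorable paths: C(27,23) = 17550
Total paths: 2^27 = 134217728
P = 17550/134217728 = 8775/67108864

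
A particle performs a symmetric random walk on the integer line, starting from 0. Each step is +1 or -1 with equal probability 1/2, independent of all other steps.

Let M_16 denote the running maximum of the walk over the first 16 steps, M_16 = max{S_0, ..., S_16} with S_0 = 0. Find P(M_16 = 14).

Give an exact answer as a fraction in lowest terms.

Answer: 1/4096

Derivation:
Let M_16 = max(S_0,...,S_16). Use the reflection principle: for j ≥ 1, #{paths with M_16 ≥ j} = #{S_16 ≥ j} + #{S_16 ≥ j+1}.
By reflection, #{M_16 ≥ 14} = #{S_16 ≥ 14} + #{S_16 ≥ 15} = 17 + 1 = 18.
#{M_16 ≥ 15} = #{S_16 ≥ 15} + #{S_16 ≥ 16} = 1 + 1 = 2.
#{M_16 = 14} = 18 - 2 = 16.
P(M_16 = 14) = 16/65536 = 1/4096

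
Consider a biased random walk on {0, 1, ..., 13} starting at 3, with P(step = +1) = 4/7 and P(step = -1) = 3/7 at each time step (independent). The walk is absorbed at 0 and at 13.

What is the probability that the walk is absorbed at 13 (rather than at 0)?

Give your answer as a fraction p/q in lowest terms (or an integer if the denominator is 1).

Answer: 38797312/65514541

Derivation:
Biased walk: p = 4/7, q = 3/7, r = q/p = 3/4
Gambler's ruin: P(hit 13 before 0 | start at 3) = (1 - r^a)/(1 - r^N)
r^3 = 27/64; r^13 = 1594323/67108864
P = (1 - 27/64) / (1 - 1594323/67108864) = 37/64 / 65514541/67108864 = 38797312/65514541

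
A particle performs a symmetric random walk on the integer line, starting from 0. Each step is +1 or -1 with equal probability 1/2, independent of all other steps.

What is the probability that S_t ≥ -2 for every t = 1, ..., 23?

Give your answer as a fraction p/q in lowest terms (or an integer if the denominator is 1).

Answer: 1924111/4194304

Derivation:
Let f(t,s) = #length-t paths at position s with S_1..S_t all ≥ -2.
f(t,s) = f(t-1,s-1) + f(t-1,s+1) for s ≥ -2; f(t,s) = 0 for s < -2.
t=0: f(0,0)=1
t=1: f(1,-1)=1 f(1,1)=1
t=2: f(2,-2)=1 f(2,0)=2 f(2,2)=1
t=3: f(3,-1)=3 f(3,1)=3 f(3,3)=1
t=4: f(4,-2)=3 f(4,0)=6 f(4,2)=4 f(4,4)=1
t=5: f(5,-1)=9 f(5,1)=10 f(5,3)=5 f(5,5)=1
t=6: f(6,-2)=9 f(6,0)=19 f(6,2)=15 f(6,4)=6 f(6,6)=1
t=7: f(7,-1)=28 f(7,1)=34 f(7,3)=21 f(7,5)=7 f(7,7)=1
t=8: f(8,-2)=28 f(8,0)=62 f(8,2)=55 f(8,4)=28 f(8,6)=8 f(8,8)=1
t=9: f(9,-1)=90 f(9,1)=117 f(9,3)=83 f(9,5)=36 f(9,7)=9 f(9,9)=1
t=10: f(10,-2)=90 f(10,0)=207 f(10,2)=200 f(10,4)=119 f(10,6)=45 f(10,8)=10 f(10,10)=1
t=11: f(11,-1)=297 f(11,1)=407 f(11,3)=319 f(11,5)=164 f(11,7)=55 f(11,9)=11 f(11,11)=1
t=12: f(12,-2)=297 f(12,0)=704 f(12,2)=726 f(12,4)=483 f(12,6)=219 f(12,8)=66 f(12,10)=12 f(12,12)=1
t=13: f(13,-1)=1001 f(13,1)=1430 f(13,3)=1209 f(13,5)=702 f(13,7)=285 f(13,9)=78 f(13,11)=13 f(13,13)=1
t=14: f(14,-2)=1001 f(14,0)=2431 f(14,2)=2639 f(14,4)=1911 f(14,6)=987 f(14,8)=363 f(14,10)=91 f(14,12)=14 f(14,14)=1
t=15: f(15,-1)=3432 f(15,1)=5070 f(15,3)=4550 f(15,5)=2898 f(15,7)=1350 f(15,9)=454 f(15,11)=105 f(15,13)=15 f(15,15)=1
t=16: f(16,-2)=3432 f(16,0)=8502 f(16,2)=9620 f(16,4)=7448 f(16,6)=4248 f(16,8)=1804 f(16,10)=559 f(16,12)=120 f(16,14)=16 f(16,16)=1
t=17: f(17,-1)=11934 f(17,1)=18122 f(17,3)=17068 f(17,5)=11696 f(17,7)=6052 f(17,9)=2363 f(17,11)=679 f(17,13)=136 f(17,15)=17 f(17,17)=1
t=18: f(18,-2)=11934 f(18,0)=30056 f(18,2)=35190 f(18,4)=28764 f(18,6)=17748 f(18,8)=8415 f(18,10)=3042 f(18,12)=815 f(18,14)=153 f(18,16)=18 f(18,18)=1
t=19: f(19,-1)=41990 f(19,1)=65246 f(19,3)=63954 f(19,5)=46512 f(19,7)=26163 f(19,9)=11457 f(19,11)=3857 f(19,13)=968 f(19,15)=171 f(19,17)=19 f(19,19)=1
t=20: f(20,-2)=41990 f(20,0)=107236 f(20,2)=129200 f(20,4)=110466 f(20,6)=72675 f(20,8)=37620 f(20,10)=15314 f(20,12)=4825 f(20,14)=1139 f(20,16)=190 f(20,18)=20 f(20,20)=1
t=21: f(21,-1)=149226 f(21,1)=236436 f(21,3)=239666 f(21,5)=183141 f(21,7)=110295 f(21,9)=52934 f(21,11)=20139 f(21,13)=5964 f(21,15)=1329 f(21,17)=210 f(21,19)=21 f(21,21)=1
t=22: f(22,-2)=149226 f(22,0)=385662 f(22,2)=476102 f(22,4)=422807 f(22,6)=293436 f(22,8)=163229 f(22,10)=73073 f(22,12)=26103 f(22,14)=7293 f(22,16)=1539 f(22,18)=231 f(22,20)=22 f(22,22)=1
t=23: f(23,-1)=534888 f(23,1)=861764 f(23,3)=898909 f(23,5)=716243 f(23,7)=456665 f(23,9)=236302 f(23,11)=99176 f(23,13)=33396 f(23,15)=8832 f(23,17)=1770 f(23,19)=253 f(23,21)=23 f(23,23)=1
Σ_s f(23,s) = 3848222
P = 3848222/8388608 = 1924111/4194304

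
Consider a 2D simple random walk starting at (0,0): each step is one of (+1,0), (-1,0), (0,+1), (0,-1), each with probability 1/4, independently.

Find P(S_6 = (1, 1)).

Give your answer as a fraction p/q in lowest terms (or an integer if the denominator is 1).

Let h be the number of horizontal steps (so 6-h are vertical). To end at (1,1) need (h+1)/2 right-steps and ((6-h)+1)/2 up-steps.
Sum over h with 1 ≤ h ≤ 5, h ≡ 1 (mod 2), 6-h ≡ 1 (mod 2):
h=1: C(6,1)·C(1,1)·C(5,3) = 6·1·10 = 60
h=3: C(6,3)·C(3,2)·C(3,2) = 20·3·3 = 180
h=5: C(6,5)·C(5,3)·C(1,1) = 6·10·1 = 60
Total favorable: 300
Total paths: 4^6 = 4096
P = 300/4096 = 75/1024

Answer: 75/1024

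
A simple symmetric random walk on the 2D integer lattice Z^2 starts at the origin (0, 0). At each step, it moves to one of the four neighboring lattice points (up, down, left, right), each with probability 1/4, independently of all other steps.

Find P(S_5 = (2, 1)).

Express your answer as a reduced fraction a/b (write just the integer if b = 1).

Answer: 25/512

Derivation:
Let h be the number of horizontal steps (so 5-h are vertical). To end at (2,1) need (h+2)/2 right-steps and ((5-h)+1)/2 up-steps.
Sum over h with 2 ≤ h ≤ 4, h ≡ 0 (mod 2), 5-h ≡ 1 (mod 2):
h=2: C(5,2)·C(2,2)·C(3,2) = 10·1·3 = 30
h=4: C(5,4)·C(4,3)·C(1,1) = 5·4·1 = 20
Total favorable: 50
Total paths: 4^5 = 1024
P = 50/1024 = 25/512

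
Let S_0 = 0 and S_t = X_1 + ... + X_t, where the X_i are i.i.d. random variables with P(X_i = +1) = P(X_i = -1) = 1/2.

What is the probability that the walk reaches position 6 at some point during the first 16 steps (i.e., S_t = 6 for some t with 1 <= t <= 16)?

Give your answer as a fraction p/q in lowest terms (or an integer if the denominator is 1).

Count via complement. Let g(t,s) = #length-t paths at position s with S_1..S_t all ≠ 6.
g(t,s) = g(t-1,s-1) + g(t-1,s+1) for s ≠ 6; g(t,6) = 0.
t=0: g(0,0)=1
t=1: g(1,-1)=1 g(1,1)=1
t=2: g(2,-2)=1 g(2,0)=2 g(2,2)=1
t=3: g(3,-3)=1 g(3,-1)=3 g(3,1)=3 g(3,3)=1
t=4: g(4,-4)=1 g(4,-2)=4 g(4,0)=6 g(4,2)=4 g(4,4)=1
t=5: g(5,-5)=1 g(5,-3)=5 g(5,-1)=10 g(5,1)=10 g(5,3)=5 g(5,5)=1
t=6: g(6,-6)=1 g(6,-4)=6 g(6,-2)=15 g(6,0)=20 g(6,2)=15 g(6,4)=6
t=7: g(7,-7)=1 g(7,-5)=7 g(7,-3)=21 g(7,-1)=35 g(7,1)=35 g(7,3)=21 g(7,5)=6
t=8: g(8,-8)=1 g(8,-6)=8 g(8,-4)=28 g(8,-2)=56 g(8,0)=70 g(8,2)=56 g(8,4)=27
t=9: g(9,-9)=1 g(9,-7)=9 g(9,-5)=36 g(9,-3)=84 g(9,-1)=126 g(9,1)=126 g(9,3)=83 g(9,5)=27
t=10: g(10,-10)=1 g(10,-8)=10 g(10,-6)=45 g(10,-4)=120 g(10,-2)=210 g(10,0)=252 g(10,2)=209 g(10,4)=110
t=11: g(11,-11)=1 g(11,-9)=11 g(11,-7)=55 g(11,-5)=165 g(11,-3)=330 g(11,-1)=462 g(11,1)=461 g(11,3)=319 g(11,5)=110
t=12: g(12,-12)=1 g(12,-10)=12 g(12,-8)=66 g(12,-6)=220 g(12,-4)=495 g(12,-2)=792 g(12,0)=923 g(12,2)=780 g(12,4)=429
t=13: g(13,-13)=1 g(13,-11)=13 g(13,-9)=78 g(13,-7)=286 g(13,-5)=715 g(13,-3)=1287 g(13,-1)=1715 g(13,1)=1703 g(13,3)=1209 g(13,5)=429
t=14: g(14,-14)=1 g(14,-12)=14 g(14,-10)=91 g(14,-8)=364 g(14,-6)=1001 g(14,-4)=2002 g(14,-2)=3002 g(14,0)=3418 g(14,2)=2912 g(14,4)=1638
t=15: g(15,-15)=1 g(15,-13)=15 g(15,-11)=105 g(15,-9)=455 g(15,-7)=1365 g(15,-5)=3003 g(15,-3)=5004 g(15,-1)=6420 g(15,1)=6330 g(15,3)=4550 g(15,5)=1638
t=16: g(16,-16)=1 g(16,-14)=16 g(16,-12)=120 g(16,-10)=560 g(16,-8)=1820 g(16,-6)=4368 g(16,-4)=8007 g(16,-2)=11424 g(16,0)=12750 g(16,2)=10880 g(16,4)=6188
Paths never hitting 6: Σ_s g(16,s) = 56134
Paths hitting 6: 2^16 - 56134 = 9402
P = 9402/65536 = 4701/32768

Answer: 4701/32768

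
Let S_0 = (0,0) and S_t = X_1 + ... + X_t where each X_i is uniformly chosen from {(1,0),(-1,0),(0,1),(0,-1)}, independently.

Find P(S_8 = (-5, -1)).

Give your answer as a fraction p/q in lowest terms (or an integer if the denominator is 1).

Let h be the number of horizontal steps (so 8-h are vertical). To end at (-5,-1) need (h-5)/2 right-steps and ((8-h)-1)/2 up-steps.
Sum over h with 5 ≤ h ≤ 7, h ≡ 1 (mod 2), 8-h ≡ 1 (mod 2):
h=5: C(8,5)·C(5,0)·C(3,1) = 56·1·3 = 168
h=7: C(8,7)·C(7,1)·C(1,0) = 8·7·1 = 56
Total favorable: 224
Total paths: 4^8 = 65536
P = 224/65536 = 7/2048

Answer: 7/2048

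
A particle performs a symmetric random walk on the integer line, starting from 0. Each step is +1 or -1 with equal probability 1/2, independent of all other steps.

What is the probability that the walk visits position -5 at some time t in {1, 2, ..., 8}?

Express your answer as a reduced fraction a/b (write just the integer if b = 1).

Count via complement. Let g(t,s) = #length-t paths at position s with S_1..S_t all ≠ -5.
g(t,s) = g(t-1,s-1) + g(t-1,s+1) for s ≠ -5; g(t,-5) = 0.
t=0: g(0,0)=1
t=1: g(1,-1)=1 g(1,1)=1
t=2: g(2,-2)=1 g(2,0)=2 g(2,2)=1
t=3: g(3,-3)=1 g(3,-1)=3 g(3,1)=3 g(3,3)=1
t=4: g(4,-4)=1 g(4,-2)=4 g(4,0)=6 g(4,2)=4 g(4,4)=1
t=5: g(5,-3)=5 g(5,-1)=10 g(5,1)=10 g(5,3)=5 g(5,5)=1
t=6: g(6,-4)=5 g(6,-2)=15 g(6,0)=20 g(6,2)=15 g(6,4)=6 g(6,6)=1
t=7: g(7,-3)=20 g(7,-1)=35 g(7,1)=35 g(7,3)=21 g(7,5)=7 g(7,7)=1
t=8: g(8,-4)=20 g(8,-2)=55 g(8,0)=70 g(8,2)=56 g(8,4)=28 g(8,6)=8 g(8,8)=1
Paths never hitting -5: Σ_s g(8,s) = 238
Paths hitting -5: 2^8 - 238 = 18
P = 18/256 = 9/128

Answer: 9/128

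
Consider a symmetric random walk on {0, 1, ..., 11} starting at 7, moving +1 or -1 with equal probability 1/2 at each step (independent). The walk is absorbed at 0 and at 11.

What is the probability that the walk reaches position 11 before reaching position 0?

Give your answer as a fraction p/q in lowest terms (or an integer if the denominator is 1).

Symmetric walk (p = 1/2): the harmonic-function argument gives P(hit 11 before 0 | start at 7) = a/N.
P = 7/11 = 7/11

Answer: 7/11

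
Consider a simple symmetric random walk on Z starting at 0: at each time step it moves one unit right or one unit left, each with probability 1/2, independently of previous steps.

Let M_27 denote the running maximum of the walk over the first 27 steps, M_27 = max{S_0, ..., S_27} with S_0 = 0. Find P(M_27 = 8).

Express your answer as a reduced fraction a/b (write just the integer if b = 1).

Let M_27 = max(S_0,...,S_27). Use the reflection principle: for j ≥ 1, #{paths with M_27 ≥ j} = #{S_27 ≥ j} + #{S_27 ≥ j+1}.
By reflection, #{M_27 ≥ 8} = #{S_27 ≥ 8} + #{S_27 ≥ 9} = 8192524 + 8192524 = 16385048.
#{M_27 ≥ 9} = #{S_27 ≥ 9} + #{S_27 ≥ 10} = 8192524 + 3505699 = 11698223.
#{M_27 = 8} = 16385048 - 11698223 = 4686825.
P(M_27 = 8) = 4686825/134217728 = 4686825/134217728

Answer: 4686825/134217728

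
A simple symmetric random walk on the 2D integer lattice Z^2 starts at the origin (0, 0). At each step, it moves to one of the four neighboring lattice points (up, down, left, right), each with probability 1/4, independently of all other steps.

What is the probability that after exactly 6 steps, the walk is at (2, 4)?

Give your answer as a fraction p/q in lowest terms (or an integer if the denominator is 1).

Answer: 15/4096

Derivation:
Let h be the number of horizontal steps (so 6-h are vertical). To end at (2,4) need (h+2)/2 right-steps and ((6-h)+4)/2 up-steps.
Sum over h with 2 ≤ h ≤ 2, h ≡ 0 (mod 2), 6-h ≡ 0 (mod 2):
h=2: C(6,2)·C(2,2)·C(4,4) = 15·1·1 = 15
Total favorable: 15
Total paths: 4^6 = 4096
P = 15/4096 = 15/4096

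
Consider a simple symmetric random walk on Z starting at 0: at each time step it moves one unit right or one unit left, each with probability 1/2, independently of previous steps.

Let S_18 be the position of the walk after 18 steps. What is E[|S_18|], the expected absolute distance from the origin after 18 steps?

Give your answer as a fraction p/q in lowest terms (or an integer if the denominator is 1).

Answer: 109395/32768

Derivation:
S_18 takes values m ≡ 0 (mod 2) with |m| ≤ 18; P(S_18=m) = C(18,(18+m)/2)/2^18.
Total paths: 2^18 = 262144
Distribution: P(S=-18)=1/262144, P(S=-16)=18/262144, P(S=-14)=153/262144, P(S=-12)=816/262144, P(S=-10)=3060/262144, P(S=-8)=8568/262144, P(S=-6)=18564/262144, P(S=-4)=31824/262144, P(S=-2)=43758/262144, P(S=0)=48620/262144, P(S=2)=43758/262144, P(S=4)=31824/262144, P(S=6)=18564/262144, P(S=8)=8568/262144, P(S=10)=3060/262144, P(S=12)=816/262144, P(S=14)=153/262144, P(S=16)=18/262144, P(S=18)=1/262144
E[|S_18|] = Σ_m |m|·P(S_18=m) = 875160/262144 = 109395/32768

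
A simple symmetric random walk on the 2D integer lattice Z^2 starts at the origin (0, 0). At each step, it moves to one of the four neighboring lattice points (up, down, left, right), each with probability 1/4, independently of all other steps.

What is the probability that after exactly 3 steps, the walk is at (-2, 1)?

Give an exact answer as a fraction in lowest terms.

Let h be the number of horizontal steps (so 3-h are vertical). To end at (-2,1) need (h-2)/2 right-steps and ((3-h)+1)/2 up-steps.
Sum over h with 2 ≤ h ≤ 2, h ≡ 0 (mod 2), 3-h ≡ 1 (mod 2):
h=2: C(3,2)·C(2,0)·C(1,1) = 3·1·1 = 3
Total favorable: 3
Total paths: 4^3 = 64
P = 3/64 = 3/64

Answer: 3/64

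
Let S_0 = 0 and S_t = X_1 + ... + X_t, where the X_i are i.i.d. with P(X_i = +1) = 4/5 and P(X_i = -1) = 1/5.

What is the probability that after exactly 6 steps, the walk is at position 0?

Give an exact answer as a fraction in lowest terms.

To be at 0 after 6 steps: need exactly 3 steps of +1 and 3 of -1.
Number of such sequences: C(6,3) = 20
Each has probability (4/5)^3 · (1/5)^3 = 64/15625
P = 20 · 64/15625 = 256/3125

Answer: 256/3125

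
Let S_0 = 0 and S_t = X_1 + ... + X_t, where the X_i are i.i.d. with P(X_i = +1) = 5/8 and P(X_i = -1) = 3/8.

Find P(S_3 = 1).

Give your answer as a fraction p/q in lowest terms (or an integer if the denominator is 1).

To reach position 1 after 3 steps: need 2 steps of +1 and 1 step of -1.
Number of such sequences: C(3,2) = 3
Each has probability (5/8)^2 · (3/8)^1 = 75/512
P = 3 · 75/512 = 225/512

Answer: 225/512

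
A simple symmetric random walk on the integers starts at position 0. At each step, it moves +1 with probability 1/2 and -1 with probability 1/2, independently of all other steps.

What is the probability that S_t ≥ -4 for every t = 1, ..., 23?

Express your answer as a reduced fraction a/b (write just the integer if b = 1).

Let f(t,s) = #length-t paths at position s with S_1..S_t all ≥ -4.
f(t,s) = f(t-1,s-1) + f(t-1,s+1) for s ≥ -4; f(t,s) = 0 for s < -4.
t=0: f(0,0)=1
t=1: f(1,-1)=1 f(1,1)=1
t=2: f(2,-2)=1 f(2,0)=2 f(2,2)=1
t=3: f(3,-3)=1 f(3,-1)=3 f(3,1)=3 f(3,3)=1
t=4: f(4,-4)=1 f(4,-2)=4 f(4,0)=6 f(4,2)=4 f(4,4)=1
t=5: f(5,-3)=5 f(5,-1)=10 f(5,1)=10 f(5,3)=5 f(5,5)=1
t=6: f(6,-4)=5 f(6,-2)=15 f(6,0)=20 f(6,2)=15 f(6,4)=6 f(6,6)=1
t=7: f(7,-3)=20 f(7,-1)=35 f(7,1)=35 f(7,3)=21 f(7,5)=7 f(7,7)=1
t=8: f(8,-4)=20 f(8,-2)=55 f(8,0)=70 f(8,2)=56 f(8,4)=28 f(8,6)=8 f(8,8)=1
t=9: f(9,-3)=75 f(9,-1)=125 f(9,1)=126 f(9,3)=84 f(9,5)=36 f(9,7)=9 f(9,9)=1
t=10: f(10,-4)=75 f(10,-2)=200 f(10,0)=251 f(10,2)=210 f(10,4)=120 f(10,6)=45 f(10,8)=10 f(10,10)=1
t=11: f(11,-3)=275 f(11,-1)=451 f(11,1)=461 f(11,3)=330 f(11,5)=165 f(11,7)=55 f(11,9)=11 f(11,11)=1
t=12: f(12,-4)=275 f(12,-2)=726 f(12,0)=912 f(12,2)=791 f(12,4)=495 f(12,6)=220 f(12,8)=66 f(12,10)=12 f(12,12)=1
t=13: f(13,-3)=1001 f(13,-1)=1638 f(13,1)=1703 f(13,3)=1286 f(13,5)=715 f(13,7)=286 f(13,9)=78 f(13,11)=13 f(13,13)=1
t=14: f(14,-4)=1001 f(14,-2)=2639 f(14,0)=3341 f(14,2)=2989 f(14,4)=2001 f(14,6)=1001 f(14,8)=364 f(14,10)=91 f(14,12)=14 f(14,14)=1
t=15: f(15,-3)=3640 f(15,-1)=5980 f(15,1)=6330 f(15,3)=4990 f(15,5)=3002 f(15,7)=1365 f(15,9)=455 f(15,11)=105 f(15,13)=15 f(15,15)=1
t=16: f(16,-4)=3640 f(16,-2)=9620 f(16,0)=12310 f(16,2)=11320 f(16,4)=7992 f(16,6)=4367 f(16,8)=1820 f(16,10)=560 f(16,12)=120 f(16,14)=16 f(16,16)=1
t=17: f(17,-3)=13260 f(17,-1)=21930 f(17,1)=23630 f(17,3)=19312 f(17,5)=12359 f(17,7)=6187 f(17,9)=2380 f(17,11)=680 f(17,13)=136 f(17,15)=17 f(17,17)=1
t=18: f(18,-4)=13260 f(18,-2)=35190 f(18,0)=45560 f(18,2)=42942 f(18,4)=31671 f(18,6)=18546 f(18,8)=8567 f(18,10)=3060 f(18,12)=816 f(18,14)=153 f(18,16)=18 f(18,18)=1
t=19: f(19,-3)=48450 f(19,-1)=80750 f(19,1)=88502 f(19,3)=74613 f(19,5)=50217 f(19,7)=27113 f(19,9)=11627 f(19,11)=3876 f(19,13)=969 f(19,15)=171 f(19,17)=19 f(19,19)=1
t=20: f(20,-4)=48450 f(20,-2)=129200 f(20,0)=169252 f(20,2)=163115 f(20,4)=124830 f(20,6)=77330 f(20,8)=38740 f(20,10)=15503 f(20,12)=4845 f(20,14)=1140 f(20,16)=190 f(20,18)=20 f(20,20)=1
t=21: f(21,-3)=177650 f(21,-1)=298452 f(21,1)=332367 f(21,3)=287945 f(21,5)=202160 f(21,7)=116070 f(21,9)=54243 f(21,11)=20348 f(21,13)=5985 f(21,15)=1330 f(21,17)=210 f(21,19)=21 f(21,21)=1
t=22: f(22,-4)=177650 f(22,-2)=476102 f(22,0)=630819 f(22,2)=620312 f(22,4)=490105 f(22,6)=318230 f(22,8)=170313 f(22,10)=74591 f(22,12)=26333 f(22,14)=7315 f(22,16)=1540 f(22,18)=231 f(22,20)=22 f(22,22)=1
t=23: f(23,-3)=653752 f(23,-1)=1106921 f(23,1)=1251131 f(23,3)=1110417 f(23,5)=808335 f(23,7)=488543 f(23,9)=244904 f(23,11)=100924 f(23,13)=33648 f(23,15)=8855 f(23,17)=1771 f(23,19)=253 f(23,21)=23 f(23,23)=1
Σ_s f(23,s) = 5809478
P = 5809478/8388608 = 2904739/4194304

Answer: 2904739/4194304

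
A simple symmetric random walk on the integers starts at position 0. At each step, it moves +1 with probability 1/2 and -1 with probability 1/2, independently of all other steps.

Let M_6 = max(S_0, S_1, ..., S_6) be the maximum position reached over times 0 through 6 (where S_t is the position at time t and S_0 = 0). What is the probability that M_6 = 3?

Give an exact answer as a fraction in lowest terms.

Answer: 3/32

Derivation:
Let M_6 = max(S_0,...,S_6). Use the reflection principle: for j ≥ 1, #{paths with M_6 ≥ j} = #{S_6 ≥ j} + #{S_6 ≥ j+1}.
By reflection, #{M_6 ≥ 3} = #{S_6 ≥ 3} + #{S_6 ≥ 4} = 7 + 7 = 14.
#{M_6 ≥ 4} = #{S_6 ≥ 4} + #{S_6 ≥ 5} = 7 + 1 = 8.
#{M_6 = 3} = 14 - 8 = 6.
P(M_6 = 3) = 6/64 = 3/32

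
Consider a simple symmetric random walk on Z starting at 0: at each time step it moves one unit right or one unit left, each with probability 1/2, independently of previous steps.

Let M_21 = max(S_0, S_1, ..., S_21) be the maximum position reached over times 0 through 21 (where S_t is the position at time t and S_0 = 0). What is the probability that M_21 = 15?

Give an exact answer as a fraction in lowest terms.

Answer: 665/1048576

Derivation:
Let M_21 = max(S_0,...,S_21). Use the reflection principle: for j ≥ 1, #{paths with M_21 ≥ j} = #{S_21 ≥ j} + #{S_21 ≥ j+1}.
By reflection, #{M_21 ≥ 15} = #{S_21 ≥ 15} + #{S_21 ≥ 16} = 1562 + 232 = 1794.
#{M_21 ≥ 16} = #{S_21 ≥ 16} + #{S_21 ≥ 17} = 232 + 232 = 464.
#{M_21 = 15} = 1794 - 464 = 1330.
P(M_21 = 15) = 1330/2097152 = 665/1048576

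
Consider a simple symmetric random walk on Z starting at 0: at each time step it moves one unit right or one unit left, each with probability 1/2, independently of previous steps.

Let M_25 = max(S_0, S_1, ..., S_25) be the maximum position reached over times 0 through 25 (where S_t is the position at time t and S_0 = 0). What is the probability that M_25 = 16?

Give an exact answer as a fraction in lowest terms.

Let M_25 = max(S_0,...,S_25). Use the reflection principle: for j ≥ 1, #{paths with M_25 ≥ j} = #{S_25 ≥ j} + #{S_25 ≥ j+1}.
By reflection, #{M_25 ≥ 16} = #{S_25 ≥ 16} + #{S_25 ≥ 17} = 15276 + 15276 = 30552.
#{M_25 ≥ 17} = #{S_25 ≥ 17} + #{S_25 ≥ 18} = 15276 + 2626 = 17902.
#{M_25 = 16} = 30552 - 17902 = 12650.
P(M_25 = 16) = 12650/33554432 = 6325/16777216

Answer: 6325/16777216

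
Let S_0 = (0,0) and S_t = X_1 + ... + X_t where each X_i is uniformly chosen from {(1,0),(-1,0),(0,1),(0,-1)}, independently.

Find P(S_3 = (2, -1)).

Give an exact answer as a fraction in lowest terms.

Answer: 3/64

Derivation:
Let h be the number of horizontal steps (so 3-h are vertical). To end at (2,-1) need (h+2)/2 right-steps and ((3-h)-1)/2 up-steps.
Sum over h with 2 ≤ h ≤ 2, h ≡ 0 (mod 2), 3-h ≡ 1 (mod 2):
h=2: C(3,2)·C(2,2)·C(1,0) = 3·1·1 = 3
Total favorable: 3
Total paths: 4^3 = 64
P = 3/64 = 3/64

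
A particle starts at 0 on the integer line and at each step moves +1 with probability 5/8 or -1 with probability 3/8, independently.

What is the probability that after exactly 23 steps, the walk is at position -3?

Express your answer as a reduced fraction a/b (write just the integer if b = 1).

To reach position -3 after 23 steps: need 10 steps of +1 and 13 steps of -1.
Number of such sequences: C(23,10) = 1144066
Each has probability (5/8)^10 · (3/8)^13 = 15569560546875/590295810358705651712
P = 1144066 · 15569560546875/590295810358705651712 = 8906302428310546875/295147905179352825856

Answer: 8906302428310546875/295147905179352825856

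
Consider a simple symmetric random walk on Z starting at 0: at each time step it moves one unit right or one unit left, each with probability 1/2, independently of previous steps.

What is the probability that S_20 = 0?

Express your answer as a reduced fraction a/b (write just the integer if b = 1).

Answer: 46189/262144

Derivation:
To return to 0 after 20 steps: need exactly 10 steps of +1 and 10 of -1.
Favorable paths: C(20,10) = 184756
Total paths: 2^20 = 1048576
P = 184756/1048576 = 46189/262144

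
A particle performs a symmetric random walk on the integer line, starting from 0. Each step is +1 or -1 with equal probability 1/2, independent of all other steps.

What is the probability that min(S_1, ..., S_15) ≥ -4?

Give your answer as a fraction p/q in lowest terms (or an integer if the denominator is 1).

Let f(t,s) = #length-t paths at position s with S_1..S_t all ≥ -4.
f(t,s) = f(t-1,s-1) + f(t-1,s+1) for s ≥ -4; f(t,s) = 0 for s < -4.
t=0: f(0,0)=1
t=1: f(1,-1)=1 f(1,1)=1
t=2: f(2,-2)=1 f(2,0)=2 f(2,2)=1
t=3: f(3,-3)=1 f(3,-1)=3 f(3,1)=3 f(3,3)=1
t=4: f(4,-4)=1 f(4,-2)=4 f(4,0)=6 f(4,2)=4 f(4,4)=1
t=5: f(5,-3)=5 f(5,-1)=10 f(5,1)=10 f(5,3)=5 f(5,5)=1
t=6: f(6,-4)=5 f(6,-2)=15 f(6,0)=20 f(6,2)=15 f(6,4)=6 f(6,6)=1
t=7: f(7,-3)=20 f(7,-1)=35 f(7,1)=35 f(7,3)=21 f(7,5)=7 f(7,7)=1
t=8: f(8,-4)=20 f(8,-2)=55 f(8,0)=70 f(8,2)=56 f(8,4)=28 f(8,6)=8 f(8,8)=1
t=9: f(9,-3)=75 f(9,-1)=125 f(9,1)=126 f(9,3)=84 f(9,5)=36 f(9,7)=9 f(9,9)=1
t=10: f(10,-4)=75 f(10,-2)=200 f(10,0)=251 f(10,2)=210 f(10,4)=120 f(10,6)=45 f(10,8)=10 f(10,10)=1
t=11: f(11,-3)=275 f(11,-1)=451 f(11,1)=461 f(11,3)=330 f(11,5)=165 f(11,7)=55 f(11,9)=11 f(11,11)=1
t=12: f(12,-4)=275 f(12,-2)=726 f(12,0)=912 f(12,2)=791 f(12,4)=495 f(12,6)=220 f(12,8)=66 f(12,10)=12 f(12,12)=1
t=13: f(13,-3)=1001 f(13,-1)=1638 f(13,1)=1703 f(13,3)=1286 f(13,5)=715 f(13,7)=286 f(13,9)=78 f(13,11)=13 f(13,13)=1
t=14: f(14,-4)=1001 f(14,-2)=2639 f(14,0)=3341 f(14,2)=2989 f(14,4)=2001 f(14,6)=1001 f(14,8)=364 f(14,10)=91 f(14,12)=14 f(14,14)=1
t=15: f(15,-3)=3640 f(15,-1)=5980 f(15,1)=6330 f(15,3)=4990 f(15,5)=3002 f(15,7)=1365 f(15,9)=455 f(15,11)=105 f(15,13)=15 f(15,15)=1
Σ_s f(15,s) = 25883
P = 25883/32768 = 25883/32768

Answer: 25883/32768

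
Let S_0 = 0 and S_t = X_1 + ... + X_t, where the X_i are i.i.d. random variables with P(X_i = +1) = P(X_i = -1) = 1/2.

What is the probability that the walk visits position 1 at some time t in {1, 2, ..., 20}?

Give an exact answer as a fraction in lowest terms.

Count via complement. Let g(t,s) = #length-t paths at position s with S_1..S_t all ≠ 1.
g(t,s) = g(t-1,s-1) + g(t-1,s+1) for s ≠ 1; g(t,1) = 0.
t=0: g(0,0)=1
t=1: g(1,-1)=1
t=2: g(2,-2)=1 g(2,0)=1
t=3: g(3,-3)=1 g(3,-1)=2
t=4: g(4,-4)=1 g(4,-2)=3 g(4,0)=2
t=5: g(5,-5)=1 g(5,-3)=4 g(5,-1)=5
t=6: g(6,-6)=1 g(6,-4)=5 g(6,-2)=9 g(6,0)=5
t=7: g(7,-7)=1 g(7,-5)=6 g(7,-3)=14 g(7,-1)=14
t=8: g(8,-8)=1 g(8,-6)=7 g(8,-4)=20 g(8,-2)=28 g(8,0)=14
t=9: g(9,-9)=1 g(9,-7)=8 g(9,-5)=27 g(9,-3)=48 g(9,-1)=42
t=10: g(10,-10)=1 g(10,-8)=9 g(10,-6)=35 g(10,-4)=75 g(10,-2)=90 g(10,0)=42
t=11: g(11,-11)=1 g(11,-9)=10 g(11,-7)=44 g(11,-5)=110 g(11,-3)=165 g(11,-1)=132
t=12: g(12,-12)=1 g(12,-10)=11 g(12,-8)=54 g(12,-6)=154 g(12,-4)=275 g(12,-2)=297 g(12,0)=132
t=13: g(13,-13)=1 g(13,-11)=12 g(13,-9)=65 g(13,-7)=208 g(13,-5)=429 g(13,-3)=572 g(13,-1)=429
t=14: g(14,-14)=1 g(14,-12)=13 g(14,-10)=77 g(14,-8)=273 g(14,-6)=637 g(14,-4)=1001 g(14,-2)=1001 g(14,0)=429
t=15: g(15,-15)=1 g(15,-13)=14 g(15,-11)=90 g(15,-9)=350 g(15,-7)=910 g(15,-5)=1638 g(15,-3)=2002 g(15,-1)=1430
t=16: g(16,-16)=1 g(16,-14)=15 g(16,-12)=104 g(16,-10)=440 g(16,-8)=1260 g(16,-6)=2548 g(16,-4)=3640 g(16,-2)=3432 g(16,0)=1430
t=17: g(17,-17)=1 g(17,-15)=16 g(17,-13)=119 g(17,-11)=544 g(17,-9)=1700 g(17,-7)=3808 g(17,-5)=6188 g(17,-3)=7072 g(17,-1)=4862
t=18: g(18,-18)=1 g(18,-16)=17 g(18,-14)=135 g(18,-12)=663 g(18,-10)=2244 g(18,-8)=5508 g(18,-6)=9996 g(18,-4)=13260 g(18,-2)=11934 g(18,0)=4862
t=19: g(19,-19)=1 g(19,-17)=18 g(19,-15)=152 g(19,-13)=798 g(19,-11)=2907 g(19,-9)=7752 g(19,-7)=15504 g(19,-5)=23256 g(19,-3)=25194 g(19,-1)=16796
t=20: g(20,-20)=1 g(20,-18)=19 g(20,-16)=170 g(20,-14)=950 g(20,-12)=3705 g(20,-10)=10659 g(20,-8)=23256 g(20,-6)=38760 g(20,-4)=48450 g(20,-2)=41990 g(20,0)=16796
Paths never hitting 1: Σ_s g(20,s) = 184756
Paths hitting 1: 2^20 - 184756 = 863820
P = 863820/1048576 = 215955/262144

Answer: 215955/262144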